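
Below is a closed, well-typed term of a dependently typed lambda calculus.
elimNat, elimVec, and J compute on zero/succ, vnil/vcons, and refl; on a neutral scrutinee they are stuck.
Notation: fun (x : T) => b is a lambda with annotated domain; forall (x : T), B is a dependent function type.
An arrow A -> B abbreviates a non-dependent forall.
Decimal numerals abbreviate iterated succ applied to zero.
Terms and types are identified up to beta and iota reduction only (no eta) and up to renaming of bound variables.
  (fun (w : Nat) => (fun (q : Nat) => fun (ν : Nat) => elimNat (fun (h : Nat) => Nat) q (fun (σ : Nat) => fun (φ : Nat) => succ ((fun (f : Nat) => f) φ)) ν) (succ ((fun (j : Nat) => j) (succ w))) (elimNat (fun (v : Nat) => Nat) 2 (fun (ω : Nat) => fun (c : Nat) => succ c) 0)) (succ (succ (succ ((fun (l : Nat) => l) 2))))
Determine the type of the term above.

type:
  Nat


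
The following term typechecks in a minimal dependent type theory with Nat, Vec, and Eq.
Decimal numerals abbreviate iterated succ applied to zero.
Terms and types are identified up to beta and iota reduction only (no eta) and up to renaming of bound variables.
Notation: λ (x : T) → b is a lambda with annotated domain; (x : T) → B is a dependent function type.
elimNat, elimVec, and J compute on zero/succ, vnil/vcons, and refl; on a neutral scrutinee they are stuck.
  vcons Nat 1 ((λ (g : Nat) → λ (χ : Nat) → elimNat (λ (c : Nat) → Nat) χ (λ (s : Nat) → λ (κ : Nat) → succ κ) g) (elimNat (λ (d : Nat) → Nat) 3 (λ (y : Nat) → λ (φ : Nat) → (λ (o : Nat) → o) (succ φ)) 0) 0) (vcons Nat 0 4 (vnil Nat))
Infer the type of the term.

type:
  Vec Nat 2


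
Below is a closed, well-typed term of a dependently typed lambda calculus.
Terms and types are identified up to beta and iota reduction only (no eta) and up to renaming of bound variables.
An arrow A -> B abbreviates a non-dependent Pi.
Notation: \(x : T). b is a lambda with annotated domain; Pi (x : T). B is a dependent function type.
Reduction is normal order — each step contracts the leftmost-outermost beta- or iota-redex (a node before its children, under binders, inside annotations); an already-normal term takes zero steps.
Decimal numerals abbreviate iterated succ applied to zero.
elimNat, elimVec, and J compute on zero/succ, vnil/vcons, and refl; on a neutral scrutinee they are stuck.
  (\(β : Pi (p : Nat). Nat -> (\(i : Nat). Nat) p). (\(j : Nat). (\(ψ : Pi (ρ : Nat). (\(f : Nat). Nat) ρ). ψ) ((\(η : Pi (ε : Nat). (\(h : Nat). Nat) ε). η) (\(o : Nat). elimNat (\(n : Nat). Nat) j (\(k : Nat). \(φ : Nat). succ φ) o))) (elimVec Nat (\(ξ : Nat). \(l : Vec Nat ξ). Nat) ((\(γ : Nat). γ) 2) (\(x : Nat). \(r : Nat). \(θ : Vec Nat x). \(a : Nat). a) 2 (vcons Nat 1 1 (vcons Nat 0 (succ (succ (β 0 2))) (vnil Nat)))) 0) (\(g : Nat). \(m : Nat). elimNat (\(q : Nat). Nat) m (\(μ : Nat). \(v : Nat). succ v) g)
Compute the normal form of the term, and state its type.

reduced normal form:
  2
type:
  Nat
observation: the first redex contracted is a beta-redex; the normal form is reached in 18 normal-order steps.


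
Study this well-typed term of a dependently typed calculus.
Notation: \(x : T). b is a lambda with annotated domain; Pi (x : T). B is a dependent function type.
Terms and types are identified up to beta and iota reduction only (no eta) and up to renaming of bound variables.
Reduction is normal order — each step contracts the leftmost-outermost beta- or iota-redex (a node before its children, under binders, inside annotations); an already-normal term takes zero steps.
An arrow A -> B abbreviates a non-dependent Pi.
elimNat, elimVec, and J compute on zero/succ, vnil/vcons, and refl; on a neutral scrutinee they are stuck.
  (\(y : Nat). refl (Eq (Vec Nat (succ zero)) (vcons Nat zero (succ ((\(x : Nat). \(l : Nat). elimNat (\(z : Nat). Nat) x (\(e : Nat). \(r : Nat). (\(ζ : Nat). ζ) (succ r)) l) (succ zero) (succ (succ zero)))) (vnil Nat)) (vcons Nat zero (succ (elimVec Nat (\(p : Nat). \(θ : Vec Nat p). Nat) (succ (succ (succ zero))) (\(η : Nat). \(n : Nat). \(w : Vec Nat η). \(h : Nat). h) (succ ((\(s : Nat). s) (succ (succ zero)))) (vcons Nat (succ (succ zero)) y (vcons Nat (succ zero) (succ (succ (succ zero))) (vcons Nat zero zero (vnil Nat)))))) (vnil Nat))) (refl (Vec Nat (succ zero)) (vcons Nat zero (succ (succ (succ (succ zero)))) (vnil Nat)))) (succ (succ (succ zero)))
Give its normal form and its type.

normal form:
  refl (Eq (Vec Nat (succ zero)) (vcons Nat zero (succ (succ (succ (succ zero)))) (vnil Nat)) (vcons Nat zero (succ (succ (succ (succ zero)))) (vnil Nat))) (refl (Vec Nat (succ zero)) (vcons Nat zero (succ (succ (succ (succ zero)))) (vnil Nat)))
type:
  Eq (Eq (Vec Nat (succ zero)) (vcons Nat zero (succ (succ (succ (succ zero)))) (vnil Nat)) (vcons Nat zero (succ (succ (succ (succ zero)))) (vnil Nat))) (refl (Vec Nat (succ zero)) (vcons Nat zero (succ (succ (succ (succ zero)))) (vnil Nat))) (refl (Vec Nat (succ zero)) (vcons Nat zero (succ (succ (succ (succ zero)))) (vnil Nat)))
observation: 28 normal-order steps normalize the term, beginning with a beta-redex.


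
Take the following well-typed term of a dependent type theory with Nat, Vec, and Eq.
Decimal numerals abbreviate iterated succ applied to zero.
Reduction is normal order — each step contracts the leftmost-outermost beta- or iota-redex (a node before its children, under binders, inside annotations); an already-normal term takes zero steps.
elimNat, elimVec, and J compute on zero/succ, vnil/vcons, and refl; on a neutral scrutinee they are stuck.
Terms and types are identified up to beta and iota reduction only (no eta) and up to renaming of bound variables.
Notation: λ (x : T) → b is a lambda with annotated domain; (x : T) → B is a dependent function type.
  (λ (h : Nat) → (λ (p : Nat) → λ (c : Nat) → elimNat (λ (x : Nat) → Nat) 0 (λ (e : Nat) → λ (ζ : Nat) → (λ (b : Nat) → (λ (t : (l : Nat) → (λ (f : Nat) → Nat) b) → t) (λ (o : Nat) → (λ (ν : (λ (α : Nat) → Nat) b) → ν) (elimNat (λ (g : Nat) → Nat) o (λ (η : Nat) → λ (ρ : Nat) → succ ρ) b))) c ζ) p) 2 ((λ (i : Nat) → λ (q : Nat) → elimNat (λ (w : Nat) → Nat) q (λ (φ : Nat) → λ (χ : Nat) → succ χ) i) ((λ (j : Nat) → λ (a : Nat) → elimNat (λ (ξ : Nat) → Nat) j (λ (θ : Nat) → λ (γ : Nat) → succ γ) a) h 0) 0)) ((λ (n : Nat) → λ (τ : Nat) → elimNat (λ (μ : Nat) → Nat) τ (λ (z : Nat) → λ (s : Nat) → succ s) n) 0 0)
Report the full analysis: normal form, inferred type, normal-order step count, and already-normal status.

reduced normal form:
  0
the term's type:
  Nat
steps to reach normal form (normal order): 38
term was already normal: no
first redex: a beta-redex


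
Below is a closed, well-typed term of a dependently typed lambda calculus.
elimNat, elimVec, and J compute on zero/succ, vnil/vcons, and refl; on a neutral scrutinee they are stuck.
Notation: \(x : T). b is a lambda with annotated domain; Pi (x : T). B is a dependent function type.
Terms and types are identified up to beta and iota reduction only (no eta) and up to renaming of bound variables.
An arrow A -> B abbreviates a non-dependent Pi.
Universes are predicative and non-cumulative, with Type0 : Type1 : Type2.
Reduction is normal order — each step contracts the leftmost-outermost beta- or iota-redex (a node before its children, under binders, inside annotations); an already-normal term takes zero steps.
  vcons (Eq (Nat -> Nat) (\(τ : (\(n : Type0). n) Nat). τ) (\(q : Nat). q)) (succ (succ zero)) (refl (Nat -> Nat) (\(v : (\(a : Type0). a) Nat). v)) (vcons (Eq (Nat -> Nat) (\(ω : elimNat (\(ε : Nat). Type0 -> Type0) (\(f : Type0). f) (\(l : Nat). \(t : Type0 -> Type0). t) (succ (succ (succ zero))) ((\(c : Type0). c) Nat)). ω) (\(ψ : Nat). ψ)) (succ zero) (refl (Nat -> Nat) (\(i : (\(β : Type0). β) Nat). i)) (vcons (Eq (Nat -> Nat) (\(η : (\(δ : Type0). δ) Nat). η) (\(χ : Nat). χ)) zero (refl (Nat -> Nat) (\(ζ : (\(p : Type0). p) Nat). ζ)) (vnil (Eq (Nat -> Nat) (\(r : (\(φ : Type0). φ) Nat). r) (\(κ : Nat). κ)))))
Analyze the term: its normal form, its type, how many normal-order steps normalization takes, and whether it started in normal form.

resulting normal form:
  vcons (Eq (Nat -> Nat) (\(τ : Nat). τ) (\(n : Nat). n)) (succ (succ zero)) (refl (Nat -> Nat) (\(q : Nat). q)) (vcons (Eq (Nat -> Nat) (\(v : Nat). v) (\(a : Nat). a)) (succ zero) (refl (Nat -> Nat) (\(ω : Nat). ω)) (vcons (Eq (Nat -> Nat) (\(ε : Nat). ε) (\(f : Nat). f)) zero (refl (Nat -> Nat) (\(l : Nat). l)) (vnil (Eq (Nat -> Nat) (\(t : Nat). t) (\(c : Nat). c)))))
type:
  Vec (Eq (Nat -> Nat) (\(τ : Nat). τ) (\(n : Nat). n)) (succ (succ (succ zero)))
normal-order step count: 18
already normal: no
first contracted redex: a beta-redex


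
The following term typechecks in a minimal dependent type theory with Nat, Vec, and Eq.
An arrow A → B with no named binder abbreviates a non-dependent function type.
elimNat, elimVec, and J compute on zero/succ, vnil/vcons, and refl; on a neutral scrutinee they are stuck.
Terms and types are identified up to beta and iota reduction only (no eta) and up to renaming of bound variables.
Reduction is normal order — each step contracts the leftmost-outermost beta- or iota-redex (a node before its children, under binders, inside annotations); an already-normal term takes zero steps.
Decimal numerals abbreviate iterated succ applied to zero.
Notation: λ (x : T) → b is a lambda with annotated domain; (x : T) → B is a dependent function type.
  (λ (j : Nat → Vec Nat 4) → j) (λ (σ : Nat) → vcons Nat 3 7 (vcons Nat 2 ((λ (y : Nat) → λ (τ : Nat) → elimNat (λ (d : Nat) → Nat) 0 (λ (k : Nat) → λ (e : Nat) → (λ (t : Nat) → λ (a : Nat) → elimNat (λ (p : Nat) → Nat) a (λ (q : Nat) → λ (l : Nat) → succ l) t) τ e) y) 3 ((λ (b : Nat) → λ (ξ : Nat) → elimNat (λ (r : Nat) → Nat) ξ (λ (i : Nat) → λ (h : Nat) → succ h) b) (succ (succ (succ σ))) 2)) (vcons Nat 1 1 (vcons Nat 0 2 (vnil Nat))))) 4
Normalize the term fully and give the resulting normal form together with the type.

normal form:
  vcons Nat 3 7 (vcons Nat 2 27 (vcons Nat 1 1 (vcons Nat 0 2 (vnil Nat))))
inferred type:
  Vec Nat 4
observation: contracting a beta-redex first, the term normalizes in 176 steps.


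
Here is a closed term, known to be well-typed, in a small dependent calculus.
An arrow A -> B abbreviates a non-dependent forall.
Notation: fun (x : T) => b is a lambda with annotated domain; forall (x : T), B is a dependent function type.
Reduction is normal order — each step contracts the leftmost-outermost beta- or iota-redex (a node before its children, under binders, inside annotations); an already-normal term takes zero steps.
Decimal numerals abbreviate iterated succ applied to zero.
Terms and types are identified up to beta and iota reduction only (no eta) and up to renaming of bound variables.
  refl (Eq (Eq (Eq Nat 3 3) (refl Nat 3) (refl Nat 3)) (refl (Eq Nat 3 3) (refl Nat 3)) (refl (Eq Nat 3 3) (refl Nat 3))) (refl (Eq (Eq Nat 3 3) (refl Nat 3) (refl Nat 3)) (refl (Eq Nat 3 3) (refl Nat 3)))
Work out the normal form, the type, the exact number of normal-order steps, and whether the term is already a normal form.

normal form:
  refl (Eq (Eq (Eq Nat 3 3) (refl Nat 3) (refl Nat 3)) (refl (Eq Nat 3 3) (refl Nat 3)) (refl (Eq Nat 3 3) (refl Nat 3))) (refl (Eq (Eq Nat 3 3) (refl Nat 3) (refl Nat 3)) (refl (Eq Nat 3 3) (refl Nat 3)))
the term's type:
  Eq (Eq (Eq (Eq Nat 3 3) (refl Nat 3) (refl Nat 3)) (refl (Eq Nat 3 3) (refl Nat 3)) (refl (Eq Nat 3 3) (refl Nat 3))) (refl (Eq (Eq Nat 3 3) (refl Nat 3) (refl Nat 3)) (refl (Eq Nat 3 3) (refl Nat 3))) (refl (Eq (Eq Nat 3 3) (refl Nat 3) (refl Nat 3)) (refl (Eq Nat 3 3) (refl Nat 3)))
normal-order step count: 0
term was already normal: yes


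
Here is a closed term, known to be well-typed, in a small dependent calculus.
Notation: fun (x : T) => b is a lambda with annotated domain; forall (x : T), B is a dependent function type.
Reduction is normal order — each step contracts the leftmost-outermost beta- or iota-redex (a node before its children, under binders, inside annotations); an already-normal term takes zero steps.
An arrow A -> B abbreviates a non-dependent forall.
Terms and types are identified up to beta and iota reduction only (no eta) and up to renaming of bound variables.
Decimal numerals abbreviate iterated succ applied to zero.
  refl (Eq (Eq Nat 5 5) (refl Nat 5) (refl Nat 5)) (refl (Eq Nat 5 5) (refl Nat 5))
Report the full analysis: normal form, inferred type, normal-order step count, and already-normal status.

resulting normal form:
  refl (Eq (Eq Nat 5 5) (refl Nat 5) (refl Nat 5)) (refl (Eq Nat 5 5) (refl Nat 5))
inferred type:
  Eq (Eq (Eq Nat 5 5) (refl Nat 5) (refl Nat 5)) (refl (Eq Nat 5 5) (refl Nat 5)) (refl (Eq Nat 5 5) (refl Nat 5))
reduction steps (normal order): 0
already normal: yes


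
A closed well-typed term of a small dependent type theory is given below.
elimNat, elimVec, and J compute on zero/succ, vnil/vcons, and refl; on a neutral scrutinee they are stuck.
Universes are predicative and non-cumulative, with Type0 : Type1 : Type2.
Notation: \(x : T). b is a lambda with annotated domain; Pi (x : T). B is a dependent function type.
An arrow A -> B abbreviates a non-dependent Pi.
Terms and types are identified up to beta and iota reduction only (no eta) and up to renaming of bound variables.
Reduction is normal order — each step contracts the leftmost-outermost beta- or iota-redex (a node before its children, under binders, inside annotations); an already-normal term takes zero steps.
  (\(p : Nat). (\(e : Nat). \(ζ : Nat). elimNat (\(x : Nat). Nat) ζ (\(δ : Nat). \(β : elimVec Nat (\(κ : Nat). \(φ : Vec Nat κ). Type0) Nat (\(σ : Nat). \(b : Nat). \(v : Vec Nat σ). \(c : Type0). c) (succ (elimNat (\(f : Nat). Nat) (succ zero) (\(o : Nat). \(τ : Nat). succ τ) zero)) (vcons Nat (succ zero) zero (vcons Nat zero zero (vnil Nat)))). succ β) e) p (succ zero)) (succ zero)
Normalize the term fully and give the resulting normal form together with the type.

normal form:
  succ (succ zero)
the term's type:
  Nat
observation: 7 normal-order steps normalize the term, beginning with a beta-redex.


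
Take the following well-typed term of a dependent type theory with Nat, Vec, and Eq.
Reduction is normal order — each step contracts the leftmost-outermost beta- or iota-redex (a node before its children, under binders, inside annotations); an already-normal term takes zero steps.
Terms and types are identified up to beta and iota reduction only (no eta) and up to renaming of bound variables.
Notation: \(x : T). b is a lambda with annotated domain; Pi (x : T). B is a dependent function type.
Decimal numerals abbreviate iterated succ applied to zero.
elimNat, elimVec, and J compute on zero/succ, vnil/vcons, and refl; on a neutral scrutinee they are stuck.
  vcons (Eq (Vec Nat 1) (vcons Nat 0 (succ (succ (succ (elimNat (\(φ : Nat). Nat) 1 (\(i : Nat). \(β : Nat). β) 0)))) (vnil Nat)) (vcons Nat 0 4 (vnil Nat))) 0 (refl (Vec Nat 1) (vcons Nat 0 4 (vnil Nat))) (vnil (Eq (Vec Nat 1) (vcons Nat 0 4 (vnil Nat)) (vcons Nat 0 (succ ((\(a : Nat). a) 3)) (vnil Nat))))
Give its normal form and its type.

reduced normal form:
  vcons (Eq (Vec Nat 1) (vcons Nat 0 4 (vnil Nat)) (vcons Nat 0 4 (vnil Nat))) 0 (refl (Vec Nat 1) (vcons Nat 0 4 (vnil Nat))) (vnil (Eq (Vec Nat 1) (vcons Nat 0 4 (vnil Nat)) (vcons Nat 0 4 (vnil Nat))))
the term's type:
  Vec (Eq (Vec Nat 1) (vcons Nat 0 4 (vnil Nat)) (vcons Nat 0 4 (vnil Nat))) 1
observation: the leftmost-outermost redex is an elimNat iota-redex, and normalization takes 2 steps.


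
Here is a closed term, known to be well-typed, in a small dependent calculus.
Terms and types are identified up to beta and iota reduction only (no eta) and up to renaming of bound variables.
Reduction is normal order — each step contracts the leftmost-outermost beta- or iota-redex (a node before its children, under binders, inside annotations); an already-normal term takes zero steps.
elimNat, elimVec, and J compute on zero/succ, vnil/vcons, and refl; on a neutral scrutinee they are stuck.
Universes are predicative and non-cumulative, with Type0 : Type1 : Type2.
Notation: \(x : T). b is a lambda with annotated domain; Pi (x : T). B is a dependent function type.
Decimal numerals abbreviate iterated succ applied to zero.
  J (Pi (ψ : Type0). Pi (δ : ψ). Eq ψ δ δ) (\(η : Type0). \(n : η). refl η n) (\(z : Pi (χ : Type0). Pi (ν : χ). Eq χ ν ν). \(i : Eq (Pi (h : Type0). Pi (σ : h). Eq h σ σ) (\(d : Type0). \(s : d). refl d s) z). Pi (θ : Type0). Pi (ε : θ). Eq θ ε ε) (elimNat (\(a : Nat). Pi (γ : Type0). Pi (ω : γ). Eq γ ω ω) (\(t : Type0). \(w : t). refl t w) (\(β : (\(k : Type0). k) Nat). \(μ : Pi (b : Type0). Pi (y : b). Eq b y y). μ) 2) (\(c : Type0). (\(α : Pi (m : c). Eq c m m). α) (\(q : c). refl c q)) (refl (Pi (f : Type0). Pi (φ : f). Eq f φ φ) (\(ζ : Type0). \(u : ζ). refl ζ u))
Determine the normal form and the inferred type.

normal form:
  \(ψ : Type0). \(δ : ψ). refl ψ δ
the term's type:
  Pi (ψ : Type0). Pi (δ : ψ). Eq ψ δ δ


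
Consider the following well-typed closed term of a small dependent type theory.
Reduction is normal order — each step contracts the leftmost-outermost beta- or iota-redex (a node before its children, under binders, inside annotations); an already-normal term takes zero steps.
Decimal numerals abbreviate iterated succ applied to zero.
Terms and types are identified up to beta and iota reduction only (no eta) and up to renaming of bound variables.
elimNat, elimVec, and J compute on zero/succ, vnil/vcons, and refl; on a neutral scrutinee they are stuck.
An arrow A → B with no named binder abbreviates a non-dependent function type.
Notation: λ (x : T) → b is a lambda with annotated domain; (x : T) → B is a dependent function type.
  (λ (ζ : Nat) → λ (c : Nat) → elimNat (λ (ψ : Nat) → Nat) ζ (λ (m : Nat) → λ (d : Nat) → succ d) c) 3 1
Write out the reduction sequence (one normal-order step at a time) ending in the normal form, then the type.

normal-order reduction:
  (λ (ζ : Nat) → λ (c : Nat) → elimNat (λ (ψ : Nat) → Nat) ζ (λ (m : Nat) → λ (d : Nat) → succ d) c) 3 1
  ~> (λ (ζ : Nat) → elimNat (λ (c : Nat) → Nat) 3 (λ (ψ : Nat) → λ (m : Nat) → succ m) ζ) 1
  ~> elimNat (λ (ζ : Nat) → Nat) 3 (λ (c : Nat) → λ (ψ : Nat) → succ ψ) 1
  ~> (λ (ζ : Nat) → λ (c : Nat) → succ c) 0 (elimNat (λ (ψ : Nat) → Nat) 3 (λ (m : Nat) → λ (d : Nat) → succ d) 0)
  ~> (λ (ζ : Nat) → succ ζ) (elimNat (λ (c : Nat) → Nat) 3 (λ (ψ : Nat) → λ (m : Nat) → succ m) 0)
  ~> succ (elimNat (λ (ζ : Nat) → Nat) 3 (λ (c : Nat) → λ (ψ : Nat) → succ ψ) 0)
  ~> 4
type:
  Nat


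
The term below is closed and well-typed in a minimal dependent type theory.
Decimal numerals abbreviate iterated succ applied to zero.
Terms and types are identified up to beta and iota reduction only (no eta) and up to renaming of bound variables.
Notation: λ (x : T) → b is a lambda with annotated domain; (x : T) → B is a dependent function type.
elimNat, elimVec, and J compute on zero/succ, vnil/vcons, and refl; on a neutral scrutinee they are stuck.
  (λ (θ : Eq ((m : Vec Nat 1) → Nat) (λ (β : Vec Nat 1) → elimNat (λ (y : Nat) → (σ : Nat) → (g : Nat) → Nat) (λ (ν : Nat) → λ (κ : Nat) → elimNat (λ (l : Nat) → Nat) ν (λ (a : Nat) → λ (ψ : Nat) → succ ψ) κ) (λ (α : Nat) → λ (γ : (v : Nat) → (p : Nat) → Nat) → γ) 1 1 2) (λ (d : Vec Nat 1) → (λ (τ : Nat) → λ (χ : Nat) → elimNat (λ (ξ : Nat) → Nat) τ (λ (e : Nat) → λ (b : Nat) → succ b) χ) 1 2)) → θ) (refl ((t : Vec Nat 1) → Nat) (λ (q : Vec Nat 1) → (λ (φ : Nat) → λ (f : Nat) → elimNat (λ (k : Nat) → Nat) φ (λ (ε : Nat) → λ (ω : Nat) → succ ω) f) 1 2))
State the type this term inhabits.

inferred type:
  Eq ((θ : Vec Nat 1) → Nat) (λ (m : Vec Nat 1) → 3) (λ (β : Vec Nat 1) → 3)


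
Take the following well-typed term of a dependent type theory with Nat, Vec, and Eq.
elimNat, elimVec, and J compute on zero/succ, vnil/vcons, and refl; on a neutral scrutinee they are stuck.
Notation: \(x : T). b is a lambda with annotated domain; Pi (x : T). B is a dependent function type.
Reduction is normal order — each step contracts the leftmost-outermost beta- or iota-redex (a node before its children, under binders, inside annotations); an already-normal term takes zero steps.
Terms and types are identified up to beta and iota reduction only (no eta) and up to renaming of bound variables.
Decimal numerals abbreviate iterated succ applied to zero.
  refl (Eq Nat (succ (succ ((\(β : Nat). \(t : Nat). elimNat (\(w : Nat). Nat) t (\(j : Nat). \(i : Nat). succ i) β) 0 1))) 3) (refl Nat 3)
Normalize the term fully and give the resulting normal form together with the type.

normal form:
  refl (Eq Nat 3 3) (refl Nat 3)
inferred type:
  Eq (Eq Nat 3 3) (refl Nat 3) (refl Nat 3)
observation: the term reaches its normal form after 3 normal-order steps.


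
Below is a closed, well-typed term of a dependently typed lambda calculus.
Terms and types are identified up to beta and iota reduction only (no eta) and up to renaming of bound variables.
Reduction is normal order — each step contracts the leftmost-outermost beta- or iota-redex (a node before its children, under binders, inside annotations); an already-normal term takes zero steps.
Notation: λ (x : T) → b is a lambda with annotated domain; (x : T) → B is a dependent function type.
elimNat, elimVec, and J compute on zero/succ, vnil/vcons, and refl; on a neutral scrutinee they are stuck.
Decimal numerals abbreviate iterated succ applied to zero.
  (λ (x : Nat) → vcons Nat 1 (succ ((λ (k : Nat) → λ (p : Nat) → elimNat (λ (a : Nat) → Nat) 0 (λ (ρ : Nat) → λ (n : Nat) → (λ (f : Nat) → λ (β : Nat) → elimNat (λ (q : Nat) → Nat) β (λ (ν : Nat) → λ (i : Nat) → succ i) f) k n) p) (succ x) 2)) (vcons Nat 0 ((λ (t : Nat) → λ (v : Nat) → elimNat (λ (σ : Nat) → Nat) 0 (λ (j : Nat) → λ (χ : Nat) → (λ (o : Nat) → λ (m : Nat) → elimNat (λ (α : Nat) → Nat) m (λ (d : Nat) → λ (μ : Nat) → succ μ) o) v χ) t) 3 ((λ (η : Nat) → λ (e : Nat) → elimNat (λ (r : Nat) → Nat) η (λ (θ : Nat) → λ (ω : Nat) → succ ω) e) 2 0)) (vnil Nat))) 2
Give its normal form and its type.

resulting normal form:
  vcons Nat 1 7 (vcons Nat 0 6 (vnil Nat))
the term's type:
  Vec Nat 2
observation: reduction starts at a beta-redex, and 82 normal-order steps reach the normal form.


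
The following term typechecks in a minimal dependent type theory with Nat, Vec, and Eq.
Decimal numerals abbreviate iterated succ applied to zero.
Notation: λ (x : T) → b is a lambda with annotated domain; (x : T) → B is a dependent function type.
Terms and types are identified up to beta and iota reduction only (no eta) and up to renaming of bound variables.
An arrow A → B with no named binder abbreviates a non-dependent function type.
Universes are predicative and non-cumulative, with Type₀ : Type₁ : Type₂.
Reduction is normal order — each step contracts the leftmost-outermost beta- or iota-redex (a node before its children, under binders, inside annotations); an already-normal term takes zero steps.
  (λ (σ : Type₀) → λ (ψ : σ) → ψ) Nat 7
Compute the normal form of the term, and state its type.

normal form:
  7
inferred type:
  Nat
observation: reduction starts at a beta-redex, and 2 normal-order steps reach the normal form.


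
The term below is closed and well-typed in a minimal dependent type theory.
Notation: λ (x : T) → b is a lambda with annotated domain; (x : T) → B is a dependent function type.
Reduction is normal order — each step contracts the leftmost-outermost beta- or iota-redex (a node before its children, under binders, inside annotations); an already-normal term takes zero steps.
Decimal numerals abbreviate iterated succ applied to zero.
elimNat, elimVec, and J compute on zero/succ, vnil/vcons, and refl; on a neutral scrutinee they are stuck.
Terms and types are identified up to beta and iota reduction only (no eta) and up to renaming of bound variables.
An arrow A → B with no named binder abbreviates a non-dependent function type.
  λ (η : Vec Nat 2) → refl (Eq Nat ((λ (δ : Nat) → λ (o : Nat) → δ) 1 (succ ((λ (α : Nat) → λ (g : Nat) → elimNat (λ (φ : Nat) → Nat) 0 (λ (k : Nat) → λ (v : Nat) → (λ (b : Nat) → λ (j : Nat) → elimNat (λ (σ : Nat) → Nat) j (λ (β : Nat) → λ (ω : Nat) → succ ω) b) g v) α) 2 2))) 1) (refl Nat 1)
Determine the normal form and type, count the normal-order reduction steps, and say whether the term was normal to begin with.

resulting normal form:
  λ (η : Vec Nat 2) → refl (Eq Nat 1 1) (refl Nat 1)
type:
  Vec Nat 2 → Eq (Eq Nat 1 1) (refl Nat 1) (refl Nat 1)
steps to reach normal form (normal order): 2
already normal: no
first contracted redex: a beta-redex


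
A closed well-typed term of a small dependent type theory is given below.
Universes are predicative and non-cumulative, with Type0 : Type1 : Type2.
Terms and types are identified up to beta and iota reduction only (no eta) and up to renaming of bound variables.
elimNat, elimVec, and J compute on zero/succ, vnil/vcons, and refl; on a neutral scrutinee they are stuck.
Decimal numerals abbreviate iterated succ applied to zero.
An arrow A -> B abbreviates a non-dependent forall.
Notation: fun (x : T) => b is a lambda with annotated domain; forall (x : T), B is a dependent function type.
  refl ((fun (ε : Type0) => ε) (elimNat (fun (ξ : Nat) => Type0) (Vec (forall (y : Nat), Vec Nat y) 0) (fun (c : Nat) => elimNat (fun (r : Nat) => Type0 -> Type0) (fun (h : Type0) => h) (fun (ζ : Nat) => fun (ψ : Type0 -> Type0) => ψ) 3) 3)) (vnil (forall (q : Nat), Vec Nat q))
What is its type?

inferred type:
  Eq (Vec (forall (ε : Nat), Vec Nat ε) 0) (vnil (forall (ξ : Nat), Vec Nat ξ)) (vnil (forall (y : Nat), Vec Nat y))


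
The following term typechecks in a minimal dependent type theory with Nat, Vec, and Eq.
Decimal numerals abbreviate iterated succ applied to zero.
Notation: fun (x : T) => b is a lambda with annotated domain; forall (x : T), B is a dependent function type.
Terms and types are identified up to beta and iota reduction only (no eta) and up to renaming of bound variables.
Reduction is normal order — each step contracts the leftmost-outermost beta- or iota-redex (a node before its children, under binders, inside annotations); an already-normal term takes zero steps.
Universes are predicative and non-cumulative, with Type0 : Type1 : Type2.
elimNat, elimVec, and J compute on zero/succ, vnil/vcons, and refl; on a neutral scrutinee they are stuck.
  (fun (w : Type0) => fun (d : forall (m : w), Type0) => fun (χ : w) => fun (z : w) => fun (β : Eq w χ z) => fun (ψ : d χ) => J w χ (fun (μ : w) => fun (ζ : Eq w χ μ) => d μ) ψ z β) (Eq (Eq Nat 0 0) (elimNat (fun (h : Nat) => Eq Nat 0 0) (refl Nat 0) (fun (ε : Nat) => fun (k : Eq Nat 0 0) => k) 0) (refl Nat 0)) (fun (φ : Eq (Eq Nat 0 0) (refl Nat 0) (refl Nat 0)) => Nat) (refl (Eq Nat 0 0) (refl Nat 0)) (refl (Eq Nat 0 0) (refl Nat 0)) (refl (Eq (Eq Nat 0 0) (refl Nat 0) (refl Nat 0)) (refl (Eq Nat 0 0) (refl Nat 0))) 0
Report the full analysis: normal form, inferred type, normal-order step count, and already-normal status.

resulting normal form:
  0
inferred type:
  Nat
reduction steps (normal order): 7
already normal: no
first redex: a beta-redex


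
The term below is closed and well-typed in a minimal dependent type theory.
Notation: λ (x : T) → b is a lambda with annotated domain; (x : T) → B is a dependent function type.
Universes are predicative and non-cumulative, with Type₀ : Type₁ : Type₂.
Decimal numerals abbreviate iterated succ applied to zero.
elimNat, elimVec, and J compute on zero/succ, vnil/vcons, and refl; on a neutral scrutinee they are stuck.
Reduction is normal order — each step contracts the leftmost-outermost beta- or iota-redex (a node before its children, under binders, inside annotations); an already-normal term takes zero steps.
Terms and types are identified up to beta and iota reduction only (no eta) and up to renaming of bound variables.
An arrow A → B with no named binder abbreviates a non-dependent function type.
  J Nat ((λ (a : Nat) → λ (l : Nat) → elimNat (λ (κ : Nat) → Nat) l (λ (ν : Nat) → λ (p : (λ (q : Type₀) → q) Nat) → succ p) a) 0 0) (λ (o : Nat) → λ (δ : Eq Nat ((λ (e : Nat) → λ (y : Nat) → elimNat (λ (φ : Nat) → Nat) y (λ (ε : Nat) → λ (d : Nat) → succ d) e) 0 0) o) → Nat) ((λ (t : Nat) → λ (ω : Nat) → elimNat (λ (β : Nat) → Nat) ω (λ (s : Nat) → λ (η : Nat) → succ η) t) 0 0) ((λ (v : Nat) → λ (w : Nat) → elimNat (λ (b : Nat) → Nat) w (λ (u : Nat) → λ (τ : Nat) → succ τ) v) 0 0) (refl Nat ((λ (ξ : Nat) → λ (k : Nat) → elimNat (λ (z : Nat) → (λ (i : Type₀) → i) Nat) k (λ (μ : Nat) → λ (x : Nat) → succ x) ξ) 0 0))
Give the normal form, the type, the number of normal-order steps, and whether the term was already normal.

reduced normal form:
  0
type:
  Nat
reduction steps (normal order): 4
term was already normal: no
first contracted redex: a J iota-redex


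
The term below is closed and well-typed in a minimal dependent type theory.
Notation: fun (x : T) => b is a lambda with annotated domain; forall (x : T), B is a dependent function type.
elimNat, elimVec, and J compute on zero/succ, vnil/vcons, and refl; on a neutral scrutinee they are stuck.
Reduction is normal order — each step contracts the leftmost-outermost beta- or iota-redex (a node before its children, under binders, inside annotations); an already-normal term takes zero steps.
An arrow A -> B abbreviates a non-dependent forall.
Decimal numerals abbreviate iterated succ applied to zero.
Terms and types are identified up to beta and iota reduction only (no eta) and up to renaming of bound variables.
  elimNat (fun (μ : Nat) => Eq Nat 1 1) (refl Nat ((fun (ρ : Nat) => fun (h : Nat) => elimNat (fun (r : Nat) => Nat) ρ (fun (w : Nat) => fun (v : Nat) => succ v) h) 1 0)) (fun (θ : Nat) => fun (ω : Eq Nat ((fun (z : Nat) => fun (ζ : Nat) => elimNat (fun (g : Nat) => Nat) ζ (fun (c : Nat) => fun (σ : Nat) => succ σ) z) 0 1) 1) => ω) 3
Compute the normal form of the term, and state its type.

resulting normal form:
  refl Nat 1
inferred type:
  Eq Nat 1 1
observation: normalization takes exactly 13 steps under the normal-order strategy.


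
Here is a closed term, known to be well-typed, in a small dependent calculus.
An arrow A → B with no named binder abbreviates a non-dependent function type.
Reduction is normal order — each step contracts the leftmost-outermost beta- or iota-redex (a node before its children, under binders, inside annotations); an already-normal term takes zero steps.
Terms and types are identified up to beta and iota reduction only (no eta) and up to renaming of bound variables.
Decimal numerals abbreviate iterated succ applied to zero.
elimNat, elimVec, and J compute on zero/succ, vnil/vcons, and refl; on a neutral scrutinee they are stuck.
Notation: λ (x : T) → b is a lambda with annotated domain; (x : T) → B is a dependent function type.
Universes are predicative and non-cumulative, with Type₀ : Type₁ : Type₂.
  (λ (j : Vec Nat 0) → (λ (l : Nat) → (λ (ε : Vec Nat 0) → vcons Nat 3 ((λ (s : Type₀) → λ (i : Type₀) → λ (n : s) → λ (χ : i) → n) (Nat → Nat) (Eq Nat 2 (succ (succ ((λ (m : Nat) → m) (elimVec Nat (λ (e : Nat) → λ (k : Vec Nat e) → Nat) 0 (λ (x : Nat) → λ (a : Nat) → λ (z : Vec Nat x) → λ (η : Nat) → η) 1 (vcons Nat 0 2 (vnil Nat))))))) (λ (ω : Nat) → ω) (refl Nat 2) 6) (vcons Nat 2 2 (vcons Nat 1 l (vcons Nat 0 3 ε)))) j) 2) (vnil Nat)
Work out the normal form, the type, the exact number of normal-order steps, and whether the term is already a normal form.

normal form:
  vcons Nat 3 6 (vcons Nat 2 2 (vcons Nat 1 2 (vcons Nat 0 3 (vnil Nat))))
inferred type:
  Vec Nat 4
steps to reach normal form (normal order): 8
already normal: no
first redex: a beta-redex


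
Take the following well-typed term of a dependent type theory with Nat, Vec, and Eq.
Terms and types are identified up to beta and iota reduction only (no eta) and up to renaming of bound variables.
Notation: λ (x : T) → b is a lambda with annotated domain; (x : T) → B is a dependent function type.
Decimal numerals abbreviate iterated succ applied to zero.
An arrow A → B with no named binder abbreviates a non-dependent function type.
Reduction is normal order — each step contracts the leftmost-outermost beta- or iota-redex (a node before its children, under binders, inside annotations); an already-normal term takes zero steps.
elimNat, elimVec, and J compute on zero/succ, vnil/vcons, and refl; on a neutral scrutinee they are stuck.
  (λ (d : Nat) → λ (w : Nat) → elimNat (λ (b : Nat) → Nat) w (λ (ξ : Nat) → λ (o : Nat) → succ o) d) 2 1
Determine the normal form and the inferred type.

normal form:
  3
inferred type:
  Nat
observation: the term reaches its normal form after 9 normal-order steps.


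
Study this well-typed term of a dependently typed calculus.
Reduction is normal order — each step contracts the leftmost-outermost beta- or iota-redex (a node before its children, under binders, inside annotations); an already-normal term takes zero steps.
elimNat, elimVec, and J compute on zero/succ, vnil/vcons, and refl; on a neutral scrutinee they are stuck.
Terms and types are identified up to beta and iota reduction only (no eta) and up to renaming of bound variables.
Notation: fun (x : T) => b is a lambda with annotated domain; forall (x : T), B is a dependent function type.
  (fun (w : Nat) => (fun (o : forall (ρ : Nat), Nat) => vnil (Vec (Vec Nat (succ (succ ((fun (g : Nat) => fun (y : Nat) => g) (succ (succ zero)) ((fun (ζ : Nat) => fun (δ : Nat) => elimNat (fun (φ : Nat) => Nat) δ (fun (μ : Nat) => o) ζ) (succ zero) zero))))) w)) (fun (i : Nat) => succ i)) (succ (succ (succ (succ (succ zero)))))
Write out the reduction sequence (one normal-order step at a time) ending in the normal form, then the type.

normal-order reduction sequence:
  (fun (w : Nat) => (fun (o : forall (ρ : Nat), Nat) => vnil (Vec (Vec Nat (succ (succ ((fun (g : Nat) => fun (y : Nat) => g) (succ (succ zero)) ((fun (ζ : Nat) => fun (δ : Nat) => elimNat (fun (φ : Nat) => Nat) δ (fun (μ : Nat) => o) ζ) (succ zero) zero))))) w)) (fun (i : Nat) => succ i)) (succ (succ (succ (succ (succ zero)))))
  ~> (fun (w : forall (o : Nat), Nat) => vnil (Vec (Vec Nat (succ (succ ((fun (ρ : Nat) => fun (g : Nat) => ρ) (succ (succ zero)) ((fun (y : Nat) => fun (ζ : Nat) => elimNat (fun (δ : Nat) => Nat) ζ (fun (φ : Nat) => w) y) (succ zero) zero))))) (succ (succ (succ (succ (succ zero))))))) (fun (μ : Nat) => succ μ)
  ~> vnil (Vec (Vec Nat (succ (succ ((fun (w : Nat) => fun (o : Nat) => w) (succ (succ zero)) ((fun (ρ : Nat) => fun (g : Nat) => elimNat (fun (y : Nat) => Nat) g (fun (ζ : Nat) => fun (δ : Nat) => succ δ) ρ) (succ zero) zero))))) (succ (succ (succ (succ (succ zero))))))
  ~> vnil (Vec (Vec Nat (succ (succ ((fun (w : Nat) => succ (succ zero)) ((fun (o : Nat) => fun (ρ : Nat) => elimNat (fun (g : Nat) => Nat) ρ (fun (y : Nat) => fun (ζ : Nat) => succ ζ) o) (succ zero) zero))))) (succ (succ (succ (succ (succ zero))))))
  ~> vnil (Vec (Vec Nat (succ (succ (succ (succ zero))))) (succ (succ (succ (succ (succ zero))))))
type:
  Vec (Vec (Vec Nat (succ (succ (succ (succ zero))))) (succ (succ (succ (succ (succ zero)))))) zero


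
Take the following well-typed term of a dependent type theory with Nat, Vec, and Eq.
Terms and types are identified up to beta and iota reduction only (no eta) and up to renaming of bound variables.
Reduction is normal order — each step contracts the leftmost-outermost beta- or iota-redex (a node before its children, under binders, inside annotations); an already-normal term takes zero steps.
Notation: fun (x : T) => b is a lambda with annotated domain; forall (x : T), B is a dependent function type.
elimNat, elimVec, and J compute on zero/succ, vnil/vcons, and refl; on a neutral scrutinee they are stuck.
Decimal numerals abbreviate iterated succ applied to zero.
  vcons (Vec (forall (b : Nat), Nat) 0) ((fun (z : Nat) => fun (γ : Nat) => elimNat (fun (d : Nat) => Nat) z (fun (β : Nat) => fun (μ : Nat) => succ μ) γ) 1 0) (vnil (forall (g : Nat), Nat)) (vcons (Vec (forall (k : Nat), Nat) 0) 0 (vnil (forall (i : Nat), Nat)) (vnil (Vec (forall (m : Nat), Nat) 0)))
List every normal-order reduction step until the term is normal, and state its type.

reduction (normal order):
  vcons (Vec (forall (b : Nat), Nat) 0) ((fun (z : Nat) => fun (γ : Nat) => elimNat (fun (d : Nat) => Nat) z (fun (β : Nat) => fun (μ : Nat) => succ μ) γ) 1 0) (vnil (forall (g : Nat), Nat)) (vcons (Vec (forall (k : Nat), Nat) 0) 0 (vnil (forall (i : Nat), Nat)) (vnil (Vec (forall (m : Nat), Nat) 0)))
  ~> vcons (Vec (forall (b : Nat), Nat) 0) ((fun (z : Nat) => elimNat (fun (γ : Nat) => Nat) 1 (fun (d : Nat) => fun (β : Nat) => succ β) z) 0) (vnil (forall (μ : Nat), Nat)) (vcons (Vec (forall (g : Nat), Nat) 0) 0 (vnil (forall (k : Nat), Nat)) (vnil (Vec (forall (i : Nat), Nat) 0)))
  ~> vcons (Vec (forall (b : Nat), Nat) 0) (elimNat (fun (z : Nat) => Nat) 1 (fun (γ : Nat) => fun (d : Nat) => succ d) 0) (vnil (forall (β : Nat), Nat)) (vcons (Vec (forall (μ : Nat), Nat) 0) 0 (vnil (forall (g : Nat), Nat)) (vnil (Vec (forall (k : Nat), Nat) 0)))
  ~> vcons (Vec (forall (b : Nat), Nat) 0) 1 (vnil (forall (z : Nat), Nat)) (vcons (Vec (forall (γ : Nat), Nat) 0) 0 (vnil (forall (d : Nat), Nat)) (vnil (Vec (forall (β : Nat), Nat) 0)))
the term's type:
  Vec (Vec (forall (b : Nat), Nat) 0) 2


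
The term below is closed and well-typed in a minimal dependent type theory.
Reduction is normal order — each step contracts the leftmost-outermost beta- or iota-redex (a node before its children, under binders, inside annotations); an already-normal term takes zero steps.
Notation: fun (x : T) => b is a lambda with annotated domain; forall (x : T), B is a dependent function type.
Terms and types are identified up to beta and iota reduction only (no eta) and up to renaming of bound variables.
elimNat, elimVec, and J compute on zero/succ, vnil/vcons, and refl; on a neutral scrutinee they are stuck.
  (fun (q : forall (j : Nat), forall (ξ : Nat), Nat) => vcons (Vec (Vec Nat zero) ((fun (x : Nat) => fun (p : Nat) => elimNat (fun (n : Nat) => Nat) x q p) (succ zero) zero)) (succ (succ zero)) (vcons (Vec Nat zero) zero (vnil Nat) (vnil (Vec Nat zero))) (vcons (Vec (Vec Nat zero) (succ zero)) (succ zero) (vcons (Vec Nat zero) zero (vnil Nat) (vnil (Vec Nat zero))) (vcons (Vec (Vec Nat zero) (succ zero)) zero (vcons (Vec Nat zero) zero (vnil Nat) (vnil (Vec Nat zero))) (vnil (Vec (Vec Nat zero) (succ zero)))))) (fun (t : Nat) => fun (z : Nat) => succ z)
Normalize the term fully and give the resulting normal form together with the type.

reduced normal form:
  vcons (Vec (Vec Nat zero) (succ zero)) (succ (succ zero)) (vcons (Vec Nat zero) zero (vnil Nat) (vnil (Vec Nat zero))) (vcons (Vec (Vec Nat zero) (succ zero)) (succ zero) (vcons (Vec Nat zero) zero (vnil Nat) (vnil (Vec Nat zero))) (vcons (Vec (Vec Nat zero) (succ zero)) zero (vcons (Vec Nat zero) zero (vnil Nat) (vnil (Vec Nat zero))) (vnil (Vec (Vec Nat zero) (succ zero)))))
the term's type:
  Vec (Vec (Vec Nat zero) (succ zero)) (succ (succ (succ zero)))
observation: the first redex contracted is a beta-redex; the normal form is reached in 4 normal-order steps.


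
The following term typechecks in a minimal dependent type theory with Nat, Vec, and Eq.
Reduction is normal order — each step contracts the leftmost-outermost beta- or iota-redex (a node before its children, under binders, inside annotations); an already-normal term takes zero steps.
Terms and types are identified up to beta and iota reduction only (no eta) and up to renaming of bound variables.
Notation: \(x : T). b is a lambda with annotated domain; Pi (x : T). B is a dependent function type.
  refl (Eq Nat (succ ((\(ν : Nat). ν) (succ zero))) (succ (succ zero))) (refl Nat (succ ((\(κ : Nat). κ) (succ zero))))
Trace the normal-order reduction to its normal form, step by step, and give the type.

normal-order reduction sequence:
  refl (Eq Nat (succ ((\(ν : Nat). ν) (succ zero))) (succ (succ zero))) (refl Nat (succ ((\(κ : Nat). κ) (succ zero))))
  ~> refl (Eq Nat (succ (succ zero)) (succ (succ zero))) (refl Nat (succ ((\(ν : Nat). ν) (succ zero))))
  ~> refl (Eq Nat (succ (succ zero)) (succ (succ zero))) (refl Nat (succ (succ zero)))
inferred type:
  Eq (Eq Nat (succ (succ zero)) (succ (succ zero))) (refl Nat (succ (succ zero))) (refl Nat (succ (succ zero)))
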